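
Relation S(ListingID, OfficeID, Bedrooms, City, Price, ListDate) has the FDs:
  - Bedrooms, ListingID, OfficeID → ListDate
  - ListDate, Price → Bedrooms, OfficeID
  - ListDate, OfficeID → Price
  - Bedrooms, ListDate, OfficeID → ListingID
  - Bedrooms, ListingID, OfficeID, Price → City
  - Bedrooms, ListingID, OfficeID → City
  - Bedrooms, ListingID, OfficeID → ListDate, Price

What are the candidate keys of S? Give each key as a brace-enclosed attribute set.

{Bedrooms, ListingID, OfficeID}, {ListDate, OfficeID}, {ListDate, Price}

{ListDate, OfficeID}⁺ = {Bedrooms, City, ListDate, ListingID, OfficeID, Price} — all of the relation — so {ListDate, OfficeID} is a candidate key.
{ListDate, Price}⁺ = {Bedrooms, City, ListDate, ListingID, OfficeID, Price} — all of the relation — so {ListDate, Price} is a candidate key.
{Bedrooms, ListingID, OfficeID}⁺ = {Bedrooms, City, ListDate, ListingID, OfficeID, Price} — all of the relation — so {Bedrooms, ListingID, OfficeID} is a candidate key.
Any other superkey properly contains one of these, so there are no further candidate keys.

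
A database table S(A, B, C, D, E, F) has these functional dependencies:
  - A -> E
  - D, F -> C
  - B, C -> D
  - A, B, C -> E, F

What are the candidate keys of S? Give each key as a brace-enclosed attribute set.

{A, B, C}, {A, B, D, F}

No FD produces {A, B}, so they must be in every candidate key.
{A, B, C} is a candidate key since {A, B, C}⁺ = {A, B, C, D, E, F} covers every attribute.
{A, B, D, F} is a candidate key since {A, B, D, F}⁺ = {A, B, C, D, E, F} covers every attribute.
These are minimal and exhaustive — every other superkey contains one of them.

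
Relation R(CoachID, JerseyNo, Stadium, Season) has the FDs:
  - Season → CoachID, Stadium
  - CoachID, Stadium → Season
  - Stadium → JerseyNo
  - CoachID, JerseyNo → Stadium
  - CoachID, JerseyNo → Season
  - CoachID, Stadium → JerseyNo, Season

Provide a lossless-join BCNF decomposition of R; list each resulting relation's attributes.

{CoachID, Season, Stadium}; {JerseyNo, Stadium}

Candidate keys of the original relation: {CoachID, JerseyNo}, {CoachID, Stadium}, {Season}.
Within {CoachID, JerseyNo, Season, Stadium}: {Stadium}⁺ ∩ {CoachID, JerseyNo, Season, Stadium} = {JerseyNo, Stadium}, not the whole set, so Stadium → JerseyNo violates BCNF; decompose into {JerseyNo, Stadium} and {CoachID, Season, Stadium}.
{JerseyNo, Stadium} is in BCNF.
{CoachID, Season, Stadium} is in BCNF.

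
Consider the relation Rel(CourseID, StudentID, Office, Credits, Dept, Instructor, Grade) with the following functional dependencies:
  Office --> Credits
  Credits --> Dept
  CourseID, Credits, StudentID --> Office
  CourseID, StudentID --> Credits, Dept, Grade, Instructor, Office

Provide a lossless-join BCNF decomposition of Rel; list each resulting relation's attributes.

{CourseID, Grade, Instructor, Office, StudentID}; {Credits, Dept}; {Credits, Office}

Candidate key of the original relation: {CourseID, StudentID}.
In {CourseID, Credits, Dept, Grade, Instructor, Office, StudentID}, {Office} is not a superkey ({Office}⁺ restricted to this set is {Credits, Dept, Office}), so split on Office --> Credits, Dept into {Credits, Dept, Office} and {CourseID, Grade, Instructor, Office, StudentID}.
In {Credits, Dept, Office}, {Credits} is not a superkey ({Credits}⁺ restricted to this set is {Credits, Dept}), so split on Credits --> Dept into {Credits, Dept} and {Credits, Office}.
{Credits, Dept} is in BCNF.
{Credits, Office} is in BCNF.
{CourseID, Grade, Instructor, Office, StudentID} is in BCNF.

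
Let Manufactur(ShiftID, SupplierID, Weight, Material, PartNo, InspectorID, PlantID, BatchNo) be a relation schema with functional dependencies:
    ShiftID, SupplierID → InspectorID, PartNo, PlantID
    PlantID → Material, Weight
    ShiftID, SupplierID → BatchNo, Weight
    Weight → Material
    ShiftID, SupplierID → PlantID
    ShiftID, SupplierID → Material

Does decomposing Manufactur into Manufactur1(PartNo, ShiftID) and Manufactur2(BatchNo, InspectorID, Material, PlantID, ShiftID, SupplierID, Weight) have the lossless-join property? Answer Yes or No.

No

The shared attributes are {ShiftID} and {ShiftID}⁺ = {ShiftID}.
The closure covers neither Manufactur1 nor Manufactur2 entirely; the join is not lossless.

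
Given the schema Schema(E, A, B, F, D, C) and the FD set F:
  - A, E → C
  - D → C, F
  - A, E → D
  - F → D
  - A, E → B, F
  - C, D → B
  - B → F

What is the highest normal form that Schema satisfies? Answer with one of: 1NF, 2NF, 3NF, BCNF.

Candidate key: {A, E}. Prime attributes: {A, E}.
D → C, F breaks BCNF: {D}⁺ = {B, C, D, F}, so {D} is not a superkey.
D → C, F determines the non-prime attributes {C, F} from a non-superkey — 3NF is violated.
No non-prime attribute depends on a proper subset of any candidate key, so 2NF holds.

2NF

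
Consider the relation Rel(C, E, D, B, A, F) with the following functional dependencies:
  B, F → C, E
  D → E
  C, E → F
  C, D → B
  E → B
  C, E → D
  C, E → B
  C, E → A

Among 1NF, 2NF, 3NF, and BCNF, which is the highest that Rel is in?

3NF

Candidate keys: {B, F}, {C, D}, {C, E}, {D, F}, {E, F}. Prime attributes: {B, C, D, E, F}.
D → E: {D}⁺ = {B, D, E}, which is not all of the attributes, so the left side is not a superkey — BCNF is violated.
Since {E} ⊆ prime attributes and every other non-superkey FD also has a prime right side, the schema is in 3NF.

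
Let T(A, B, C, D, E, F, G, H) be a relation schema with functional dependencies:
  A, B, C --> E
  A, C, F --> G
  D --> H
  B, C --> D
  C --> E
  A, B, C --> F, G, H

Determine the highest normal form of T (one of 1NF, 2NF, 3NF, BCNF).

1NF

Candidate key: {A, B, C}. Prime attributes: {A, B, C}.
A, C, F --> G: {A, C, F}⁺ = {A, C, E, F, G}, which is not all of the attributes, so the left side is not a superkey — BCNF is violated.
A, C, F --> G has non-prime {G} on the right and a non-superkey on the left, so 3NF fails.
{C} is a proper subset of the key {A, B, C}, and {C}⁺ contains the non-prime attribute {E} — a partial dependency, so 2NF is violated.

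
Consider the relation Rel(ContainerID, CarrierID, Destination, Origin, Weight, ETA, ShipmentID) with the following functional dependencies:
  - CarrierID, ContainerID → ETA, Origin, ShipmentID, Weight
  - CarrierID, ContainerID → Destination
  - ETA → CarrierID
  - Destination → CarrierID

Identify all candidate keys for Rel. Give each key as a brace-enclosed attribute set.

Attributes never on any right-hand side: {ContainerID} — every candidate key must contain it.
Closure of {CarrierID, ContainerID} is {CarrierID, ContainerID, Destination, ETA, Origin, ShipmentID, Weight}, the whole schema; {CarrierID, ContainerID} is a candidate key.
Closure of {ContainerID, Destination} is {CarrierID, ContainerID, Destination, ETA, Origin, ShipmentID, Weight}, the whole schema; {ContainerID, Destination} is a candidate key.
Closure of {ContainerID, ETA} is {CarrierID, ContainerID, Destination, ETA, Origin, ShipmentID, Weight}, the whole schema; {ContainerID, ETA} is a candidate key.
Any other superkey properly contains one of these, so there are no further candidate keys.

{CarrierID, ContainerID}, {ContainerID, Destination}, {ContainerID, ETA}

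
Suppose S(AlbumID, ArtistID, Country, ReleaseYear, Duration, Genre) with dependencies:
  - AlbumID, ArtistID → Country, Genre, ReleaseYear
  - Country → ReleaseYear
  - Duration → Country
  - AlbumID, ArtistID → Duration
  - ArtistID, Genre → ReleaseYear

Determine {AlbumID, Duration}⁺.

{AlbumID, Country, Duration, ReleaseYear}

Start with {AlbumID, Duration}.
Duration → Country applies; add {Country} → now {AlbumID, Country, Duration}.
Country → ReleaseYear applies; add {ReleaseYear} → now {AlbumID, Country, Duration, ReleaseYear}.
No further FD applies.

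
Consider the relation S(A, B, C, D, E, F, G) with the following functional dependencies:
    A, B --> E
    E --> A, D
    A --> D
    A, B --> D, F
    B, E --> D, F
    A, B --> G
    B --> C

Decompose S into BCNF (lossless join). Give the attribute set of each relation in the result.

{A, D}; {A, E}; {B, C}; {B, E, F, G}

Candidate keys of the original relation: {A, B}, {B, E}.
{A, B, C, D, E, F, G}: {E} determines {A, D, E} here but is not a superkey — split on E --> A, D, giving {A, D, E} and {B, C, E, F, G}.
{A, D, E}: {A} determines {A, D} here but is not a superkey — split on A --> D, giving {A, D} and {A, E}.
{A, D} is in BCNF.
{A, E} is in BCNF.
{B, C, E, F, G}: {B} determines {B, C} here but is not a superkey — split on B --> C, giving {B, C} and {B, E, F, G}.
{B, C} is in BCNF.
{B, E, F, G} is in BCNF.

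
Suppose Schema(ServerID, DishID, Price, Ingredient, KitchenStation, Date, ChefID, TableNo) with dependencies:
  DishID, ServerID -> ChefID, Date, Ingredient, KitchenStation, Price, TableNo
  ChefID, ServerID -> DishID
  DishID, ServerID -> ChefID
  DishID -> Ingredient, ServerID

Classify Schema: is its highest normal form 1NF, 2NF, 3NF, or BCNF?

Candidate keys: {ChefID, ServerID}, {DishID}. Prime attributes: {ChefID, DishID, ServerID}.
The left-hand side of every FD is a superkey, so BCNF is satisfied.

BCNF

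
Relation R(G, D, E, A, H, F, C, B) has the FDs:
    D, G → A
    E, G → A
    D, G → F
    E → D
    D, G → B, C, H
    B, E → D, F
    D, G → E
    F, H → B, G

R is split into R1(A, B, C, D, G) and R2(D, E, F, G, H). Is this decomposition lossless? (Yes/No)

Yes

R1 ∩ R2 = {D, G}; its closure under F is {A, B, C, D, E, F, G, H}.
Since R1 ⊆ {A, B, C, D, E, F, G, H}, the intersection is a superkey of R1; the decomposition is lossless.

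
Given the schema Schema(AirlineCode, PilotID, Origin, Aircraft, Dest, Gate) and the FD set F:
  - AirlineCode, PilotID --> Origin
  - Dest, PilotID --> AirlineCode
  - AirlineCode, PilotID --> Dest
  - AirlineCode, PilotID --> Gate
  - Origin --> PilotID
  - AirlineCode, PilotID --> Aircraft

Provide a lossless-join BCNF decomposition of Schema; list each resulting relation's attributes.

{Aircraft, AirlineCode, Dest, Gate, Origin}; {Origin, PilotID}

Candidate keys of the original relation: {AirlineCode, Origin}, {AirlineCode, PilotID}, {Dest, Origin}, {Dest, PilotID}.
In {Aircraft, AirlineCode, Dest, Gate, Origin, PilotID}, {Origin} is not a superkey ({Origin}⁺ restricted to this set is {Origin, PilotID}), so split on Origin --> PilotID into {Origin, PilotID} and {Aircraft, AirlineCode, Dest, Gate, Origin}.
{Origin, PilotID} is in BCNF.
{Aircraft, AirlineCode, Dest, Gate, Origin} is in BCNF.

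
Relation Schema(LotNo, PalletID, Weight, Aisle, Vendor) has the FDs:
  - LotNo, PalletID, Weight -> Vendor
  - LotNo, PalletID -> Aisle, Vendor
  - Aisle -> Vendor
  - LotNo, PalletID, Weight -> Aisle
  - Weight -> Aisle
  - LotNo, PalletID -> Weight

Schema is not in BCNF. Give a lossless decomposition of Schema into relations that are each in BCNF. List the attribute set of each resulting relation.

{Aisle, Vendor}; {Aisle, Weight}; {LotNo, PalletID, Weight}

Candidate key of the original relation: {LotNo, PalletID}.
{Aisle, LotNo, PalletID, Vendor, Weight}: {Aisle} determines {Aisle, Vendor} here but is not a superkey — split on Aisle -> Vendor, giving {Aisle, Vendor} and {Aisle, LotNo, PalletID, Weight}.
{Aisle, Vendor}: every determinant is a superkey — BCNF.
{Aisle, LotNo, PalletID, Weight}: {Weight} determines {Aisle, Weight} here but is not a superkey — split on Weight -> Aisle, giving {Aisle, Weight} and {LotNo, PalletID, Weight}.
{Aisle, Weight}: every determinant is a superkey — BCNF.
{LotNo, PalletID, Weight}: every determinant is a superkey — BCNF.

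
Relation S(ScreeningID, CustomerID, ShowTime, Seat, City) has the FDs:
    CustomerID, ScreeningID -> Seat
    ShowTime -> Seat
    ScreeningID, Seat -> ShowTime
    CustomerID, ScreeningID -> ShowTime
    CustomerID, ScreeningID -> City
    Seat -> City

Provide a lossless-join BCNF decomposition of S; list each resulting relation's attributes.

{City, Seat}; {CustomerID, ScreeningID, ShowTime}; {Seat, ShowTime}

Candidate key of the original relation: {CustomerID, ScreeningID}.
In {City, CustomerID, ScreeningID, Seat, ShowTime}, {ShowTime} is not a superkey ({ShowTime}⁺ restricted to this set is {City, Seat, ShowTime}), so split on ShowTime -> City, Seat into {City, Seat, ShowTime} and {CustomerID, ScreeningID, ShowTime}.
In {City, Seat, ShowTime}, {Seat} is not a superkey ({Seat}⁺ restricted to this set is {City, Seat}), so split on Seat -> City into {City, Seat} and {Seat, ShowTime}.
{City, Seat}: every determinant is a superkey — BCNF.
{Seat, ShowTime}: every determinant is a superkey — BCNF.
{CustomerID, ScreeningID, ShowTime}: every determinant is a superkey — BCNF.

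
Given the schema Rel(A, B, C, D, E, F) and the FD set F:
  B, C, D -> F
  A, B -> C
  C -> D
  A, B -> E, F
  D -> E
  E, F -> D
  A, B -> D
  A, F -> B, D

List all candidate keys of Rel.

No FD produces {A}, so it must be in every candidate key.
{A, B}⁺ = {A, B, C, D, E, F}, which is every attribute, so {A, B} is a candidate key.
{A, F}⁺ = {A, B, C, D, E, F}, which is every attribute, so {A, F} is a candidate key.
Any other superkey properly contains one of these, so there are no further candidate keys.

{A, B}, {A, F}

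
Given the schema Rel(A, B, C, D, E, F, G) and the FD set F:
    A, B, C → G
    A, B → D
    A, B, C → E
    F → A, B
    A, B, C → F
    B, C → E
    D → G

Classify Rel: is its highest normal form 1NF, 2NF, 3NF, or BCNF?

1NF

Candidate keys: {A, B, C}, {C, F}. Prime attributes: {A, B, C, F}.
For A, B → D we have {A, B}⁺ = {A, B, D, G}; {A, B} is not a superkey, so BCNF fails.
A, B → D determines the non-prime attribute {D} from a non-superkey — 3NF is violated.
The proper key subset {F} of {C, F} determines non-prime {D, G}, so the relation is not even in 2NF.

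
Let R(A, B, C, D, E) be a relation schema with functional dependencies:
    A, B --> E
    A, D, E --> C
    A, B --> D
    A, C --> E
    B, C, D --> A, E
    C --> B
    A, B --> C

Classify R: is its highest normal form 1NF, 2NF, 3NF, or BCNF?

Candidate keys: {A, B}, {A, C}, {A, D, E}, {C, D}. Prime attributes: {A, B, C, D, E}.
C --> B: {C}⁺ = {B, C}, which is not all of the attributes, so the left side is not a superkey — BCNF is violated.
Since {B} ⊆ prime attributes and every other non-superkey FD also has a prime right side, the schema is in 3NF.

3NF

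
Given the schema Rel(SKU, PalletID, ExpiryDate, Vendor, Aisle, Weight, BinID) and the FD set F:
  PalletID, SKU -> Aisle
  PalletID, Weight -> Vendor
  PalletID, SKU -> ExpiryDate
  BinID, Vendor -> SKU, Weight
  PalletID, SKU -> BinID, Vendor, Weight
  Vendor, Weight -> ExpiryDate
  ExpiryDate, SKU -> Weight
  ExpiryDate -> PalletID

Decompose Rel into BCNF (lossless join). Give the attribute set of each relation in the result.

{Aisle, BinID, PalletID, SKU, Weight}; {ExpiryDate, PalletID}; {ExpiryDate, Vendor, Weight}

Candidate keys of the original relation: {BinID, ExpiryDate, Weight}, {BinID, PalletID, Weight}, {BinID, Vendor}, {ExpiryDate, SKU}, {PalletID, SKU}, {SKU, Vendor, Weight}.
{Aisle, BinID, ExpiryDate, PalletID, SKU, Vendor, Weight}: {PalletID, Weight} determines {ExpiryDate, PalletID, Vendor, Weight} here but is not a superkey — split on PalletID, Weight -> ExpiryDate, Vendor, giving {ExpiryDate, PalletID, Vendor, Weight} and {Aisle, BinID, PalletID, SKU, Weight}.
{ExpiryDate, PalletID, Vendor, Weight}: {ExpiryDate} determines {ExpiryDate, PalletID} here but is not a superkey — split on ExpiryDate -> PalletID, giving {ExpiryDate, PalletID} and {ExpiryDate, Vendor, Weight}.
{ExpiryDate, PalletID} is in BCNF.
{ExpiryDate, Vendor, Weight} is in BCNF.
{Aisle, BinID, PalletID, SKU, Weight} is in BCNF.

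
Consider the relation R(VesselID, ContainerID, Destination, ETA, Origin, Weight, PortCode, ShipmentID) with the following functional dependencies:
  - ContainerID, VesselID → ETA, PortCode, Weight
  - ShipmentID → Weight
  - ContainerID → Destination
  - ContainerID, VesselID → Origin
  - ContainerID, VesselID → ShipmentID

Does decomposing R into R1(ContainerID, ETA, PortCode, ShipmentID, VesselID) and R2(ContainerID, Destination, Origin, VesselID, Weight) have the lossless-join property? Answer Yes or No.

Yes

The shared attributes are {ContainerID, VesselID} and {ContainerID, VesselID}⁺ = {ContainerID, Destination, ETA, Origin, PortCode, ShipmentID, VesselID, Weight}.
R1 is contained in that closure, so R1 ∩ R2 → R1 holds and the join is lossless.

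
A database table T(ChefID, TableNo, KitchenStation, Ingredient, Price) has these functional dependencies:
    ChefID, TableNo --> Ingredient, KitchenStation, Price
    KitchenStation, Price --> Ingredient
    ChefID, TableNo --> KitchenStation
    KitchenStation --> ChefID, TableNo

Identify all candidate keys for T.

{ChefID, TableNo}, {KitchenStation}

{KitchenStation}⁺ = {ChefID, Ingredient, KitchenStation, Price, TableNo} — all of the relation — so {KitchenStation} is a candidate key.
{ChefID, TableNo}⁺ = {ChefID, Ingredient, KitchenStation, Price, TableNo} — all of the relation — so {ChefID, TableNo} is a candidate key.
These are minimal and exhaustive — every other superkey contains one of them.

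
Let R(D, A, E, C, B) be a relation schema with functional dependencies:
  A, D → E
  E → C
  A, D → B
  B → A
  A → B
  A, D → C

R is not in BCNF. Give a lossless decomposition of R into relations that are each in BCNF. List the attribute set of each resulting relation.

Candidate keys of the original relation: {A, D}, {B, D}.
{A, B, C, D, E}: {E} determines {C, E} here but is not a superkey — split on E → C, giving {C, E} and {A, B, D, E}.
{C, E} is in BCNF.
{A, B, D, E}: {B} determines {A, B} here but is not a superkey — split on B → A, giving {A, B} and {B, D, E}.
{A, B} is in BCNF.
{B, D, E} is in BCNF.

{A, B}; {B, D, E}; {C, E}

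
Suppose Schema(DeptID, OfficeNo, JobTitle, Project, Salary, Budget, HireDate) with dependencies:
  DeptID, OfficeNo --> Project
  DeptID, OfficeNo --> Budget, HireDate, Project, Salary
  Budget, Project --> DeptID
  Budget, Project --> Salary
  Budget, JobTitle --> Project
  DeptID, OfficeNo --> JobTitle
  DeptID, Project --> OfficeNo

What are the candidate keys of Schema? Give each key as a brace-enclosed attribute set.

Closure of {Budget, JobTitle} is {Budget, DeptID, HireDate, JobTitle, OfficeNo, Project, Salary}, the whole schema; {Budget, JobTitle} is a candidate key.
Closure of {Budget, Project} is {Budget, DeptID, HireDate, JobTitle, OfficeNo, Project, Salary}, the whole schema; {Budget, Project} is a candidate key.
Closure of {DeptID, OfficeNo} is {Budget, DeptID, HireDate, JobTitle, OfficeNo, Project, Salary}, the whole schema; {DeptID, OfficeNo} is a candidate key.
Closure of {DeptID, Project} is {Budget, DeptID, HireDate, JobTitle, OfficeNo, Project, Salary}, the whole schema; {DeptID, Project} is a candidate key.
Any other superkey properly contains one of these, so there are no further candidate keys.

{Budget, JobTitle}, {Budget, Project}, {DeptID, OfficeNo}, {DeptID, Project}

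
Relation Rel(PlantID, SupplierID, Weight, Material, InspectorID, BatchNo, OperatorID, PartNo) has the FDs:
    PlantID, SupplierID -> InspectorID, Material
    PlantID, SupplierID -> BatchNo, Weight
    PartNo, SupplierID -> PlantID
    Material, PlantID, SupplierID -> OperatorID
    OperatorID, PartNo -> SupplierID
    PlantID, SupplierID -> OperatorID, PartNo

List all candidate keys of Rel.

{OperatorID, PartNo}⁺ = {BatchNo, InspectorID, Material, OperatorID, PartNo, PlantID, SupplierID, Weight} — all of the relation — so {OperatorID, PartNo} is a candidate key.
{PartNo, SupplierID}⁺ = {BatchNo, InspectorID, Material, OperatorID, PartNo, PlantID, SupplierID, Weight} — all of the relation — so {PartNo, SupplierID} is a candidate key.
{PlantID, SupplierID}⁺ = {BatchNo, InspectorID, Material, OperatorID, PartNo, PlantID, SupplierID, Weight} — all of the relation — so {PlantID, SupplierID} is a candidate key.
These are minimal and exhaustive — every other superkey contains one of them.

{OperatorID, PartNo}, {PartNo, SupplierID}, {PlantID, SupplierID}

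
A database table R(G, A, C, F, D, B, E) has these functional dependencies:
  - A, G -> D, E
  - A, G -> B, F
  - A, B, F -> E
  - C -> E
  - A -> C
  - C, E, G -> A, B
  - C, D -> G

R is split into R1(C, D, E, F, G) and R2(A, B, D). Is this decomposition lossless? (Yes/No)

No

The shared attributes are {D} and {D}⁺ = {D}.
Neither R1 nor R2 is contained in that closure, so the decomposition is lossy.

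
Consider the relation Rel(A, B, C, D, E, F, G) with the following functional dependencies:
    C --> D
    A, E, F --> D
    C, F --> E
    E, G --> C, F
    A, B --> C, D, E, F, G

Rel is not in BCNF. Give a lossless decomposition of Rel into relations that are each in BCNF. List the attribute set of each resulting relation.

Candidate key of the original relation: {A, B}.
{A, B, C, D, E, F, G}: {C} determines {C, D} here but is not a superkey — split on C --> D, giving {C, D} and {A, B, C, E, F, G}.
{C, D} has no BCNF violation.
{A, B, C, E, F, G}: {C, F} determines {C, E, F} here but is not a superkey — split on C, F --> E, giving {C, E, F} and {A, B, C, F, G}.
{C, E, F} has no BCNF violation.
{A, B, C, F, G} has no BCNF violation.

{A, B, C, F, G}; {C, D}; {C, E, F}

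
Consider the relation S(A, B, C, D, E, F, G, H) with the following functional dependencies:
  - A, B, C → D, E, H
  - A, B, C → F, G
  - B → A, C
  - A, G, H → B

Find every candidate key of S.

Closure of {B} is {A, B, C, D, E, F, G, H}, the whole schema; {B} is a candidate key.
Closure of {A, G, H} is {A, B, C, D, E, F, G, H}, the whole schema; {A, G, H} is a candidate key.
No proper subset of any of these is a key, and no other minimal superkey exists.

{A, G, H}, {B}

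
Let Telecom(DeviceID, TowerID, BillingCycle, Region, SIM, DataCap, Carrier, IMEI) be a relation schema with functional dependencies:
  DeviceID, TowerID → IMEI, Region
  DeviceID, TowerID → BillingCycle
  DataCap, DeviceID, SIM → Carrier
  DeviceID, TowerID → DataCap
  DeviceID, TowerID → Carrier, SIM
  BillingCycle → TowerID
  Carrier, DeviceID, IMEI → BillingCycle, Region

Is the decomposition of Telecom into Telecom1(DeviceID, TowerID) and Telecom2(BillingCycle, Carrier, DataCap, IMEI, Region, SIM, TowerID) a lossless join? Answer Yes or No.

No

Telecom1 ∩ Telecom2 = {TowerID}; its closure under F is {TowerID}.
Neither Telecom1 nor Telecom2 is contained in that closure, so the decomposition is lossy.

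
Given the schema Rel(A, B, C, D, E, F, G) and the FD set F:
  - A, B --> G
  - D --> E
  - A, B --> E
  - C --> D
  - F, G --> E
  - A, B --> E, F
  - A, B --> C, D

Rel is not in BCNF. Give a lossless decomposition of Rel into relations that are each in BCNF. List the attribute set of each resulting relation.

{A, B, C, F, G}; {C, D}; {D, E}

Candidate key of the original relation: {A, B}.
In {A, B, C, D, E, F, G}, {D} is not a superkey ({D}⁺ restricted to this set is {D, E}), so split on D --> E into {D, E} and {A, B, C, D, F, G}.
{D, E} is in BCNF.
In {A, B, C, D, F, G}, {C} is not a superkey ({C}⁺ restricted to this set is {C, D}), so split on C --> D into {C, D} and {A, B, C, F, G}.
{C, D} is in BCNF.
{A, B, C, F, G} is in BCNF.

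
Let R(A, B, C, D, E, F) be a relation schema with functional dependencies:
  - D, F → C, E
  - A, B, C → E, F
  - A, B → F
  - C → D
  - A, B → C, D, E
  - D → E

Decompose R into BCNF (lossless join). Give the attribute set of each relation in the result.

Candidate key of the original relation: {A, B}.
{A, B, C, D, E, F}: {D, F} determines {C, D, E, F} here but is not a superkey — split on D, F → C, E, giving {C, D, E, F} and {A, B, D, F}.
{C, D, E, F}: {C} determines {C, D, E} here but is not a superkey — split on C → D, E, giving {C, D, E} and {C, F}.
{C, D, E}: {D} determines {D, E} here but is not a superkey — split on D → E, giving {D, E} and {C, D}.
{D, E} is in BCNF.
{C, D} is in BCNF.
{C, F} is in BCNF.
{A, B, D, F} is in BCNF.

{A, B, D, F}; {C, D}; {C, F}; {D, E}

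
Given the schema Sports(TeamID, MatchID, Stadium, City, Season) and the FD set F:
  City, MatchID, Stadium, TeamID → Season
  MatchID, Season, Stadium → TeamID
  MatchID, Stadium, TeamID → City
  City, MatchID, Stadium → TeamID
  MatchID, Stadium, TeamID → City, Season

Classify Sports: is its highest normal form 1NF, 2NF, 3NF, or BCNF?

BCNF

Candidate keys: {City, MatchID, Stadium}, {MatchID, Season, Stadium}, {MatchID, Stadium, TeamID}. Prime attributes: {City, MatchID, Season, Stadium, TeamID}.
Every FD has a superkey on the left, so the relation is in BCNF.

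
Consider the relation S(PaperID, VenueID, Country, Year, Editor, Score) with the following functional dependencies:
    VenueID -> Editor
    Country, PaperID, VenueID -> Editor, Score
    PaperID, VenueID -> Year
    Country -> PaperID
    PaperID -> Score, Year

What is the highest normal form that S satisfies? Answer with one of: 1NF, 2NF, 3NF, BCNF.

1NF

Candidate key: {Country, VenueID}. Prime attributes: {Country, VenueID}.
For VenueID -> Editor we have {VenueID}⁺ = {Editor, VenueID}; {VenueID} is not a superkey, so BCNF fails.
VenueID -> Editor determines the non-prime attribute {Editor} from a non-superkey — 3NF is violated.
{Country} is a proper subset of the key {Country, VenueID}, and {Country}⁺ contains the non-prime attributes {PaperID, Score, Year} — a partial dependency, so 2NF is violated.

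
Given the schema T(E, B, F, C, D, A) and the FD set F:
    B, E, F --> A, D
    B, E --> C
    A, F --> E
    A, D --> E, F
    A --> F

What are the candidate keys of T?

{A, B}, {B, E, F}

{B} never appears on the right of any FD, so every key must include it.
Closure of {A, B} is {A, B, C, D, E, F}, the whole schema; {A, B} is a candidate key.
Closure of {B, E, F} is {A, B, C, D, E, F}, the whole schema; {B, E, F} is a candidate key.
These are minimal and exhaustive — every other superkey contains one of them.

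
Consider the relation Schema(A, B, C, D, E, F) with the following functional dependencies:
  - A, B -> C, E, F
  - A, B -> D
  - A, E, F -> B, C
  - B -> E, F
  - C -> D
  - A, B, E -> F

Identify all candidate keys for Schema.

{A, B}, {A, E, F}

{A} never appears on the right of any FD, so every key must include it.
{A, B}⁺ = {A, B, C, D, E, F} — all of the relation — so {A, B} is a candidate key.
{A, E, F}⁺ = {A, B, C, D, E, F} — all of the relation — so {A, E, F} is a candidate key.
These are minimal and exhaustive — every other superkey contains one of them.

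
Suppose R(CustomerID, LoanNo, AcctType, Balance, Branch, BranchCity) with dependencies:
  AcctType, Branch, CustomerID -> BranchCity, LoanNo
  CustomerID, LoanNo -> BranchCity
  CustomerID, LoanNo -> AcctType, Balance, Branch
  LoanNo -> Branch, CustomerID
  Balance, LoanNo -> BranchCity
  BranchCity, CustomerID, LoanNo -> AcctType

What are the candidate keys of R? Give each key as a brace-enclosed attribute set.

Closure of {LoanNo} is {AcctType, Balance, Branch, BranchCity, CustomerID, LoanNo}, the whole schema; {LoanNo} is a candidate key.
Closure of {AcctType, Branch, CustomerID} is {AcctType, Balance, Branch, BranchCity, CustomerID, LoanNo}, the whole schema; {AcctType, Branch, CustomerID} is a candidate key.
Any other superkey properly contains one of these, so there are no further candidate keys.

{AcctType, Branch, CustomerID}, {LoanNo}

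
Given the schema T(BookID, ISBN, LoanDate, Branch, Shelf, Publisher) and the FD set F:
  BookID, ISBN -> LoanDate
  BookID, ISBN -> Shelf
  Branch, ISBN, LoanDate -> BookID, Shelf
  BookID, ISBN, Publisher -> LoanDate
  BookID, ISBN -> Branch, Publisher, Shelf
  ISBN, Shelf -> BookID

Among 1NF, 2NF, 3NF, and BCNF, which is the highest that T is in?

Candidate keys: {BookID, ISBN}, {Branch, ISBN, LoanDate}, {ISBN, Shelf}. Prime attributes: {BookID, Branch, ISBN, LoanDate, Shelf}.
Every FD has a superkey on the left, so the relation is in BCNF.

BCNF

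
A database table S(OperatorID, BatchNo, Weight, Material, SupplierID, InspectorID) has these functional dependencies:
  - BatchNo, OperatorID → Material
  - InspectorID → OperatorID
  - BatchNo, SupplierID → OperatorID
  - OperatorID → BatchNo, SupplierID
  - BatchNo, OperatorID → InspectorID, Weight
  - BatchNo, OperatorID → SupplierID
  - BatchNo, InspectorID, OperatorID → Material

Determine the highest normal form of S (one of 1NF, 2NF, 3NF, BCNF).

BCNF

Candidate keys: {BatchNo, SupplierID}, {InspectorID}, {OperatorID}. Prime attributes: {BatchNo, InspectorID, OperatorID, SupplierID}.
Each dependency's left side is a superkey — BCNF holds.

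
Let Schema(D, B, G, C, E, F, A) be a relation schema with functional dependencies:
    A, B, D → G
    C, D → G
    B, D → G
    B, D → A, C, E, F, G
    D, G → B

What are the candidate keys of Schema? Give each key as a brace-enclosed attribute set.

{D} never appears on the right of any FD, so every key must include it.
Closure of {B, D} is {A, B, C, D, E, F, G}, the whole schema; {B, D} is a candidate key.
Closure of {C, D} is {A, B, C, D, E, F, G}, the whole schema; {C, D} is a candidate key.
Closure of {D, G} is {A, B, C, D, E, F, G}, the whole schema; {D, G} is a candidate key.
Any other superkey properly contains one of these, so there are no further candidate keys.

{B, D}, {C, D}, {D, G}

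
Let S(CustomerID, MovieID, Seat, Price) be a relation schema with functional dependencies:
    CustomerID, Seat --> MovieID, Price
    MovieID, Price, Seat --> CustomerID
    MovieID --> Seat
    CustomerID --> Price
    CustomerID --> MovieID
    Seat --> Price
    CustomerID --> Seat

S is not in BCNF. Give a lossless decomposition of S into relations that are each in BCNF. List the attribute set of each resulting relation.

Candidate keys of the original relation: {CustomerID}, {MovieID}.
In {CustomerID, MovieID, Price, Seat}, {Seat} is not a superkey ({Seat}⁺ restricted to this set is {Price, Seat}), so split on Seat --> Price into {Price, Seat} and {CustomerID, MovieID, Seat}.
{Price, Seat} has no BCNF violation.
{CustomerID, MovieID, Seat} has no BCNF violation.

{CustomerID, MovieID, Seat}; {Price, Seat}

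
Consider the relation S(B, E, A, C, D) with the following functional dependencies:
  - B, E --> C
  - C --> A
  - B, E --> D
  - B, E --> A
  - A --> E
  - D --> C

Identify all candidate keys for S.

{B} never appears on the right of any FD, so every key must include it.
Closure of {A, B} is {A, B, C, D, E}, the whole schema; {A, B} is a candidate key.
Closure of {B, C} is {A, B, C, D, E}, the whole schema; {B, C} is a candidate key.
Closure of {B, D} is {A, B, C, D, E}, the whole schema; {B, D} is a candidate key.
Closure of {B, E} is {A, B, C, D, E}, the whole schema; {B, E} is a candidate key.
These are minimal and exhaustive — every other superkey contains one of them.

{A, B}, {B, C}, {B, D}, {B, E}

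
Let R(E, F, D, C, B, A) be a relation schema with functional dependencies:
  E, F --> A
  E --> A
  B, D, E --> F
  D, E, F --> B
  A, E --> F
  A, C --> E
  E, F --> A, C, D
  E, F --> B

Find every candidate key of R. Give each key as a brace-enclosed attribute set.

Closure of {E} is {A, B, C, D, E, F}, the whole schema; {E} is a candidate key.
Closure of {A, C} is {A, B, C, D, E, F}, the whole schema; {A, C} is a candidate key.
Any other superkey properly contains one of these, so there are no further candidate keys.

{A, C}, {E}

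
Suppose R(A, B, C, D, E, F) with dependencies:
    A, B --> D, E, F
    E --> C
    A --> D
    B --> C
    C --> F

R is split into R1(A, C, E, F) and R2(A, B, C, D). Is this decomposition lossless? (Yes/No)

The shared attributes are {A, C} and {A, C}⁺ = {A, C, D, F}.
Neither R1 nor R2 is contained in that closure, so the decomposition is lossy.

No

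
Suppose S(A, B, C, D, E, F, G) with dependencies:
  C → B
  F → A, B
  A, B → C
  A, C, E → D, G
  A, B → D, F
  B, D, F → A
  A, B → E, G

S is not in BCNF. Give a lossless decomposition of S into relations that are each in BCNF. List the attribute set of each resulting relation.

{A, C, D, E, F, G}; {B, C}

Candidate keys of the original relation: {A, B}, {A, C}, {F}.
In {A, B, C, D, E, F, G}, {C} is not a superkey ({C}⁺ restricted to this set is {B, C}), so split on C → B into {B, C} and {A, C, D, E, F, G}.
{B, C} has no BCNF violation.
{A, C, D, E, F, G} has no BCNF violation.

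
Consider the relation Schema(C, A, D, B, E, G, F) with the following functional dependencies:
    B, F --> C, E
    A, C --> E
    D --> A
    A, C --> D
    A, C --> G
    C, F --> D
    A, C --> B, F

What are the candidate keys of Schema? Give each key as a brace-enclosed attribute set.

{A, C}⁺ = {A, B, C, D, E, F, G}, which is every attribute, so {A, C} is a candidate key.
{B, F}⁺ = {A, B, C, D, E, F, G}, which is every attribute, so {B, F} is a candidate key.
{C, D}⁺ = {A, B, C, D, E, F, G}, which is every attribute, so {C, D} is a candidate key.
{C, F}⁺ = {A, B, C, D, E, F, G}, which is every attribute, so {C, F} is a candidate key.
These are minimal and exhaustive — every other superkey contains one of them.

{A, C}, {B, F}, {C, D}, {C, F}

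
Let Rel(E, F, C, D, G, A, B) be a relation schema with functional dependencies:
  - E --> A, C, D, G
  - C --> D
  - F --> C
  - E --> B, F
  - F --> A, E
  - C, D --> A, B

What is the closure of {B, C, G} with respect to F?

{A, B, C, D, G}

Start with {B, C, G}.
C --> D applies; add {D} → now {B, C, D, G}.
C, D --> A, B applies; add {A} → now {A, B, C, D, G}.
No further FD applies.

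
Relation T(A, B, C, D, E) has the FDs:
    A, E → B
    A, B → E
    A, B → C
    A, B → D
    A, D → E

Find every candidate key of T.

Attributes never on any right-hand side: {A} — every candidate key must contain it.
{A, B} is a candidate key since {A, B}⁺ = {A, B, C, D, E} covers every attribute.
{A, D} is a candidate key since {A, D}⁺ = {A, B, C, D, E} covers every attribute.
{A, E} is a candidate key since {A, E}⁺ = {A, B, C, D, E} covers every attribute.
Any other superkey properly contains one of these, so there are no further candidate keys.

{A, B}, {A, D}, {A, E}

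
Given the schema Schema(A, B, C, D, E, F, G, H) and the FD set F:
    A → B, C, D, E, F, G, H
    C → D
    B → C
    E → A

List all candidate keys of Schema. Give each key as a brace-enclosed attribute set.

{A}, {E}

Closure of {A} is {A, B, C, D, E, F, G, H}, the whole schema; {A} is a candidate key.
Closure of {E} is {A, B, C, D, E, F, G, H}, the whole schema; {E} is a candidate key.
Any other superkey properly contains one of these, so there are no further candidate keys.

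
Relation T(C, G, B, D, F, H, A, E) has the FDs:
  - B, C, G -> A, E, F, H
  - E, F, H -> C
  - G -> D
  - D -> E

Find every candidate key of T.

{B, C, G}, {B, F, G, H}

{B, G} never appear on the right of any FD, so every key must include all of them.
{B, C, G}⁺ = {A, B, C, D, E, F, G, H} — all of the relation — so {B, C, G} is a candidate key.
{B, F, G, H}⁺ = {A, B, C, D, E, F, G, H} — all of the relation — so {B, F, G, H} is a candidate key.
Any other superkey properly contains one of these, so there are no further candidate keys.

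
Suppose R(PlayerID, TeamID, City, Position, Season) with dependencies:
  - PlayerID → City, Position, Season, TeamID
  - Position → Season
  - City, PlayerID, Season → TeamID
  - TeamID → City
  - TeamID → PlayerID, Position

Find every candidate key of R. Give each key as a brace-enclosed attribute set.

Closure of {PlayerID} is {City, PlayerID, Position, Season, TeamID}, the whole schema; {PlayerID} is a candidate key.
Closure of {TeamID} is {City, PlayerID, Position, Season, TeamID}, the whole schema; {TeamID} is a candidate key.
No proper subset of any of these is a key, and no other minimal superkey exists.

{PlayerID}, {TeamID}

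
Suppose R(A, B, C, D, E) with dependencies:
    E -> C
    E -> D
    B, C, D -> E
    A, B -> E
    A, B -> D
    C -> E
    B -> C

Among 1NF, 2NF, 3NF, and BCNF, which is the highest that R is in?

1NF

Candidate key: {A, B}. Prime attributes: {A, B}.
E -> C: {E}⁺ = {C, D, E}, which is not all of the attributes, so the left side is not a superkey — BCNF is violated.
Because {C} is non-prime and the left side of E -> C is not a superkey, the relation is not in 3NF.
{B} is a proper subset of the key {A, B}, and {B}⁺ contains the non-prime attributes {C, D, E} — a partial dependency, so 2NF is violated.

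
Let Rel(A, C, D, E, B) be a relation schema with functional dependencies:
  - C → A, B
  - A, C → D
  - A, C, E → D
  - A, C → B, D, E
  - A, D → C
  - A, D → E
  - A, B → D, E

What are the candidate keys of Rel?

Closure of {C} is {A, B, C, D, E}, the whole schema; {C} is a candidate key.
Closure of {A, B} is {A, B, C, D, E}, the whole schema; {A, B} is a candidate key.
Closure of {A, D} is {A, B, C, D, E}, the whole schema; {A, D} is a candidate key.
These are minimal and exhaustive — every other superkey contains one of them.

{A, B}, {A, D}, {C}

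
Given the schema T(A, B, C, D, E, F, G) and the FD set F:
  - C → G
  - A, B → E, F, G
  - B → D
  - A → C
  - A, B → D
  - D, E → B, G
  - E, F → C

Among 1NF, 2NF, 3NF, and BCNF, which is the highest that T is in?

1NF

Candidate keys: {A, B}, {A, D, E}. Prime attributes: {A, B, D, E}.
For C → G we have {C}⁺ = {C, G}; {C} is not a superkey, so BCNF fails.
Because {G} is non-prime and the left side of C → G is not a superkey, the relation is not in 3NF.
Since {A} ⊂ {A, B} and {A}⁺ ⊇ {C, G} with {C, G} non-prime, there is a partial dependency; 2NF fails.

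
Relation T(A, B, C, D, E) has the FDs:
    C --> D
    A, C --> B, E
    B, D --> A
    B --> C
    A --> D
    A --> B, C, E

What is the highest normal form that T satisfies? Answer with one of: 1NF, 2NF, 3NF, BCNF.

2NF

Candidate keys: {A}, {B}. Prime attributes: {A, B}.
C --> D: {C}⁺ = {C, D}, which is not all of the attributes, so the left side is not a superkey — BCNF is violated.
C --> D determines the non-prime attribute {D} from a non-superkey — 3NF is violated.
With only single-attribute keys there can be no partial dependency, so 2NF holds.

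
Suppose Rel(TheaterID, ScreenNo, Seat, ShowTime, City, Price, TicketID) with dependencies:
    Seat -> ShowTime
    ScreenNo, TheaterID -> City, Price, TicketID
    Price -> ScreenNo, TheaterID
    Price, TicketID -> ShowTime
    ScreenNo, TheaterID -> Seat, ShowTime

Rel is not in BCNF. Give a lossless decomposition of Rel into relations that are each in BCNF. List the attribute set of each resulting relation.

{City, Price, ScreenNo, Seat, TheaterID, TicketID}; {Seat, ShowTime}

Candidate keys of the original relation: {Price}, {ScreenNo, TheaterID}.
In {City, Price, ScreenNo, Seat, ShowTime, TheaterID, TicketID}, {Seat} is not a superkey ({Seat}⁺ restricted to this set is {Seat, ShowTime}), so split on Seat -> ShowTime into {Seat, ShowTime} and {City, Price, ScreenNo, Seat, TheaterID, TicketID}.
{Seat, ShowTime} has no BCNF violation.
{City, Price, ScreenNo, Seat, TheaterID, TicketID} has no BCNF violation.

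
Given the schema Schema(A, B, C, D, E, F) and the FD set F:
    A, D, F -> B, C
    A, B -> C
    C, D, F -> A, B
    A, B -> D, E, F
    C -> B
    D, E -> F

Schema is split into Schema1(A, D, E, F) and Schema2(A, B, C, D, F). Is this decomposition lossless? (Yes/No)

Schema1 ∩ Schema2 = {A, D, F}; its closure under F is {A, B, C, D, E, F}.
Schema1 is contained in that closure, so Schema1 ∩ Schema2 -> Schema1 holds and the join is lossless.

Yes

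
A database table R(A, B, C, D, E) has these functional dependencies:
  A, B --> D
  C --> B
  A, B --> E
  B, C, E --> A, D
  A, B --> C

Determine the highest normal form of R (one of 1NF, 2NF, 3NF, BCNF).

Candidate keys: {A, B}, {A, C}, {C, E}. Prime attributes: {A, B, C, E}.
For C --> B we have {C}⁺ = {B, C}; {C} is not a superkey, so BCNF fails.
But every attribute on its right side ({B}) is prime, and the same holds for every other non-superkey FD, so 3NF still holds.

3NF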